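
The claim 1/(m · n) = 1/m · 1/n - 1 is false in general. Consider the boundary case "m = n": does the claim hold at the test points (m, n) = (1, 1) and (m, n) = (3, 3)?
At (1, 1): LHS = 1 ≠ RHS = 0
At (3, 3): LHS = 1/9 ≠ RHS = -8/9

Answer: No, fails at both test points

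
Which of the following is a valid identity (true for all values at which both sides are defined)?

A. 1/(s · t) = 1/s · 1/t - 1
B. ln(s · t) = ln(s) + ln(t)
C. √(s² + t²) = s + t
B

A: fails at (2, 4) — LHS = 1/8, RHS = -7/8.
B: holds — e.g. at (1, 3), both sides equal ln(3) ≈ 1.099.
C: fails at (1, 3) — LHS = √(10) ≈ 3.162, RHS = 4.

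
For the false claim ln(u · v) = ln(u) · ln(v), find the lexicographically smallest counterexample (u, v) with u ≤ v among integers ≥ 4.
Substituting (4, 4) into the claim:
LHS = ln(4 · 4) = ln(16) ≈ 2.773
RHS = ln(4) · ln(4) = ln(4)² ≈ 1.922

Since LHS ≠ RHS, this pair disproves the claim, and no lexicographically smaller pair (u ≤ v, integers ≥ 4) does.

For instance (6, 6) is also a counterexample (LHS = ln(36) ≈ 3.584, RHS = ln(6)² ≈ 3.21), but it's lexicographically larger.

Answer: (u, v) = (4, 4)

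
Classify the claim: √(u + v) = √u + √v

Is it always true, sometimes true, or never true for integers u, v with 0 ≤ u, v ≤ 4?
It holds at (u, v) = (0, 0) (both sides equal 0), but fails at (u, v) = (2, 4) (LHS = √(6) ≈ 2.449, RHS = √(2) + 2 ≈ 3.414).

Answer: Sometimes true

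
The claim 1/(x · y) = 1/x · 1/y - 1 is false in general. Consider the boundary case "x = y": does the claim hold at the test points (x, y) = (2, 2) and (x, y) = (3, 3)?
No, fails at both test points

At (2, 2): LHS = 1/4 ≠ RHS = -3/4
At (3, 3): LHS = 1/9 ≠ RHS = -8/9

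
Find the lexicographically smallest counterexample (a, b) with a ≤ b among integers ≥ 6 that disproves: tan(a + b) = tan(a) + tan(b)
Substituting (6, 6) into the claim:
LHS = tan(6 + 6) = tan(12) ≈ -0.6359
RHS = tan(6) + tan(6) = 2·tan(6) ≈ -0.582

Since LHS ≠ RHS, this pair disproves the claim, and no lexicographically smaller pair (a ≤ b, integers ≥ 6) does.

For instance (8, 12) is also a counterexample (LHS = tan(20) ≈ 2.237, RHS = tan(8) + tan(12) ≈ -7.436), but it's lexicographically larger.

Answer: (a, b) = (6, 6)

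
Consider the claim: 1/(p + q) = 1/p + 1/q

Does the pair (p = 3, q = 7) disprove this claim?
Yes

Substituting p = 3, q = 7:
LHS = 1/(3 + 7) = 1/10
RHS = 1/3 + 1/7 = 10/21

Since LHS ≠ RHS, this pair disproves the claim.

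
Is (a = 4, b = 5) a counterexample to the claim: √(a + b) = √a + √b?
Yes

Substituting a = 4, b = 5:
LHS = √(4 + 5) = 3
RHS = √4 + √5 = 2 + √(5) ≈ 4.236

Since LHS ≠ RHS, this pair disproves the claim.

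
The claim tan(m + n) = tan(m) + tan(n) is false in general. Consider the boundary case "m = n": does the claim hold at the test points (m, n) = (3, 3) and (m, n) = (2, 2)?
At (3, 3): LHS = tan(6) ≈ -0.291 ≠ RHS = 2·tan(3) ≈ -0.2851
At (2, 2): LHS = tan(4) ≈ 1.158 ≠ RHS = 2·tan(2) ≈ -4.37

Answer: No, fails at both test points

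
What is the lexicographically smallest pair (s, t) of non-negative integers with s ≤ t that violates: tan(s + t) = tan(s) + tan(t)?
(s, t) = (1, 1)

Substituting (1, 1) into the claim:
LHS = tan(1 + 1) = tan(2) ≈ -2.185
RHS = tan(1) + tan(1) = 2·tan(1) ≈ 3.115

Since LHS ≠ RHS, this pair disproves the claim, and no lexicographically smaller pair (s ≤ t, non-negative integers) does.

For instance (4, 6) is also a counterexample (LHS = tan(10) ≈ 0.6484, RHS = tan(6) + tan(4) ≈ 0.8668), but it's lexicographically larger.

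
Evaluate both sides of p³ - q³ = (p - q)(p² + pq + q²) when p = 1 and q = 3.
LHS = 1³ - 3³ = -26
RHS = (1 - 3)(1² + 1·3 + 3²) = -26

LHS = RHS: the two sides agree.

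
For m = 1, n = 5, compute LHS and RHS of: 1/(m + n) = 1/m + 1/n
LHS = 1/(1 + 5) = 1/6
RHS = 1/1 + 1/5 = 6/5

LHS ≠ RHS, so the equation does not hold here.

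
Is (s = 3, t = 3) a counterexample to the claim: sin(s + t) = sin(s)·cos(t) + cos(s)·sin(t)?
Substituting s = 3, t = 3:
LHS = sin(3 + 3) = sin(6) ≈ -0.2794
RHS = sin(3)·cos(3) + cos(3)·sin(3) = 2·sin(3)·cos(3) ≈ -0.2794

The sides agree, so this pair does not disprove the claim.

Answer: No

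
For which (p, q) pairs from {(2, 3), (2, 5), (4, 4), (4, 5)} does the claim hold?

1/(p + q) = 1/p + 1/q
None

Testing each pair:
(2, 3): LHS = 1/5, RHS = 5/6 → fails
(2, 5): LHS = 1/7, RHS = 7/10 → fails
(4, 4): LHS = 1/8, RHS = 1/2 → fails
(4, 5): LHS = 1/9, RHS = 9/20 → fails

No pair satisfies the claim.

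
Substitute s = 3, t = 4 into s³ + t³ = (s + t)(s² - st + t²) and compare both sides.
LHS = 3³ + 4³ = 91
RHS = (3 + 4)(3² - 3·4 + 4²) = 91

LHS = RHS: the two sides agree.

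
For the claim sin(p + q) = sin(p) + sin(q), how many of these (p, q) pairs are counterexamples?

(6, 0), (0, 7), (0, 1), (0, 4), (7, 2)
Testing each pair:
(6, 0): LHS = sin(6) ≈ -0.2794, RHS = sin(6) ≈ -0.2794 → satisfies claim
(0, 7): LHS = sin(7) ≈ 0.657, RHS = sin(7) ≈ 0.657 → satisfies claim
(0, 1): LHS = sin(1) ≈ 0.8415, RHS = sin(1) ≈ 0.8415 → satisfies claim
(0, 4): LHS = sin(4) ≈ -0.7568, RHS = sin(4) ≈ -0.7568 → satisfies claim
(7, 2): LHS = sin(9) ≈ 0.4121, RHS = sin(7) + sin(2) ≈ 1.566 → counterexample

That makes 1 counterexample.

Answer: 1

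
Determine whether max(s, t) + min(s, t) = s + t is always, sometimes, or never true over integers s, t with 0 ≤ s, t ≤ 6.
The identity holds for every pair in the range. For instance at (s, t) = (3, 1): both sides equal 4.

Answer: Always true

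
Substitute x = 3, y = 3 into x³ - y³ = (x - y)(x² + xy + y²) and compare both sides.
LHS = 3³ - 3³ = 0
RHS = (3 - 3)(3² + 3·3 + 3²) = 0

LHS = RHS: the two sides agree.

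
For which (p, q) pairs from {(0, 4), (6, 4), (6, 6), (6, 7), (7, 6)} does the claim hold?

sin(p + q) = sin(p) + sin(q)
Testing each pair:
(0, 4): LHS = sin(4) ≈ -0.7568, RHS = sin(4) ≈ -0.7568 → holds
(6, 4): LHS = sin(10) ≈ -0.544, RHS = sin(4) + sin(6) ≈ -1.036 → fails
(6, 6): LHS = sin(12) ≈ -0.5366, RHS = 2·sin(6) ≈ -0.5588 → fails
(6, 7): LHS = sin(13) ≈ 0.4202, RHS = sin(6) + sin(7) ≈ 0.3776 → fails
(7, 6): LHS = sin(13) ≈ 0.4202, RHS = sin(6) + sin(7) ≈ 0.3776 → fails

1 of 5 pairs satisfies the claim.

Answer: (0, 4)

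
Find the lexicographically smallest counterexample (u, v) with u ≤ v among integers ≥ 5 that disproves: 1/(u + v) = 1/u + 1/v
Substituting (5, 5) into the claim:
LHS = 1/(5 + 5) = 1/10
RHS = 1/5 + 1/5 = 2/5

Since LHS ≠ RHS, this pair disproves the claim, and no lexicographically smaller pair (u ≤ v, integers ≥ 5) does.

For instance (7, 11) is also a counterexample (LHS = 1/18, RHS = 18/77), but it's lexicographically larger.

Answer: (u, v) = (5, 5)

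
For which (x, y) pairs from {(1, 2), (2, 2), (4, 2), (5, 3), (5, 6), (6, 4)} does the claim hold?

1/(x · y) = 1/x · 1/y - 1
Testing each pair:
(1, 2): LHS = 1/2, RHS = -1/2 → fails
(2, 2): LHS = 1/4, RHS = -3/4 → fails
(4, 2): LHS = 1/8, RHS = -7/8 → fails
(5, 3): LHS = 1/15, RHS = -14/15 → fails
(5, 6): LHS = 1/30, RHS = -29/30 → fails
(6, 4): LHS = 1/24, RHS = -23/24 → fails

No pair satisfies the claim.

Answer: None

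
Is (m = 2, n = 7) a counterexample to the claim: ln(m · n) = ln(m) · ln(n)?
Substituting m = 2, n = 7:
LHS = ln(2 · 7) = ln(14) ≈ 2.639
RHS = ln(2) · ln(7) ≈ 1.349

Since LHS ≠ RHS, this pair disproves the claim.

Answer: Yes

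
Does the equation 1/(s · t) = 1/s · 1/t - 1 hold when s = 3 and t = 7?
Substituting s = 3, t = 7:

LHS = 1/(3 · 7) = 1/21
RHS = 1/3 · 1/7 - 1 = -20/21

LHS ≠ RHS, so the equation does not hold at this point.

Answer: Fails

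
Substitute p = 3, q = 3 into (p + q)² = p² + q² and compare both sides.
LHS = (3 + 3)² = 36
RHS = 3² + 3² = 18

LHS ≠ RHS, so the equation does not hold here.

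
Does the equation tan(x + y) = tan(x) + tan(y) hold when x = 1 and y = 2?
Substituting x = 1, y = 2:

LHS = tan(1 + 2) = tan(3) ≈ -0.1425
RHS = tan(1) + tan(2) ≈ -0.6276

LHS ≠ RHS, so the equation does not hold at this point.

Answer: Fails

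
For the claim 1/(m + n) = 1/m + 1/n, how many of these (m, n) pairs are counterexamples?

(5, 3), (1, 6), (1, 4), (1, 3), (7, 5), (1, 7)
6

Testing each pair:
(5, 3): LHS = 1/8, RHS = 8/15 → counterexample
(1, 6): LHS = 1/7, RHS = 7/6 → counterexample
(1, 4): LHS = 1/5, RHS = 5/4 → counterexample
(1, 3): LHS = 1/4, RHS = 4/3 → counterexample
(7, 5): LHS = 1/12, RHS = 12/35 → counterexample
(1, 7): LHS = 1/8, RHS = 8/7 → counterexample

That makes 6 counterexamples.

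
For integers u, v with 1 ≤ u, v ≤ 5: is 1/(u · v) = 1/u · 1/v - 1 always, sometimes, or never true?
Never true

The claim fails for every pair in the range. For instance at (u, v) = (2, 2): LHS = 1/4, RHS = -3/4.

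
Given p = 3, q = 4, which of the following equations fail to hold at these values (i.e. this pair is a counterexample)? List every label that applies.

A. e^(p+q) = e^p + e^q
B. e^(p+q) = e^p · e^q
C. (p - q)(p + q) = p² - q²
A

Evaluating each claim at the given values:
A. LHS = e^7 ≈ 1097, RHS = e^3 + e^4 ≈ 74.68 → fails here (LHS ≠ RHS)
B. LHS = e^7 ≈ 1097, RHS = e^7 ≈ 1097 → holds here (LHS = RHS)
C. LHS = -7, RHS = -7 → holds here (LHS = RHS)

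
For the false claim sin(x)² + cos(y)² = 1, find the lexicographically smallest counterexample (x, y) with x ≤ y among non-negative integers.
Substituting (0, 1) into the claim:
LHS = sin(0)² + cos(1)² = cos(1)² ≈ 0.2919
RHS = 1

Since LHS ≠ RHS, this pair disproves the claim, and no lexicographically smaller pair (x ≤ y, non-negative integers) does.

For instance (2, 7) is also a counterexample (LHS = cos(7)² + sin(2)² ≈ 1.395, RHS = 1), but it's lexicographically larger.

Answer: (x, y) = (0, 1)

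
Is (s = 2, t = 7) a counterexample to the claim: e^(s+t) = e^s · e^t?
No

Substituting s = 2, t = 7:
LHS = e^(2+7) = e^9 ≈ 8103
RHS = e^2 · e^7 = e^9 ≈ 8103

The sides agree, so this pair does not disprove the claim.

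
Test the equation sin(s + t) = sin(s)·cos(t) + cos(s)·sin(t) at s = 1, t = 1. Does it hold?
Holds

Substituting s = 1, t = 1:

LHS = sin(1 + 1) = sin(2) ≈ 0.9093
RHS = sin(1)·cos(1) + cos(1)·sin(1) = 2·sin(1)·cos(1) ≈ 0.9093

LHS = RHS, so the equation holds at this point.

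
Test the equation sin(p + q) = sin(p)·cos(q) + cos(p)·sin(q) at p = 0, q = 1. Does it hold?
Holds

Substituting p = 0, q = 1:

LHS = sin(0 + 1) = sin(1) ≈ 0.8415
RHS = sin(0)·cos(1) + cos(0)·sin(1) = sin(1) ≈ 0.8415

LHS = RHS, so the equation holds at this point.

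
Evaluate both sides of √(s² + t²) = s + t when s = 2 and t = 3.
LHS = √(2² + 3²) = √(13) ≈ 3.606
RHS = 2 + 3 = 5

LHS ≠ RHS (they differ by about 1.394), so the equation does not hold here.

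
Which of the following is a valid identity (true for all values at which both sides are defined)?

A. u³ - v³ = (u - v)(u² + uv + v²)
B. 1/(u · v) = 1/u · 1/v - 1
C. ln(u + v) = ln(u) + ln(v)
A: holds — e.g. at (3, 4), both sides equal -37.
B: fails at (2, 3) — LHS = 1/6, RHS = -5/6.
C: fails at (1, 3) — LHS = ln(4) ≈ 1.386, RHS = ln(3) ≈ 1.099.

Answer: A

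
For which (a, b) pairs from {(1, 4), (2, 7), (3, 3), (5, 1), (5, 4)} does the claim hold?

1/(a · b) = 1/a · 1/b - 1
Testing each pair:
(1, 4): LHS = 1/4, RHS = -3/4 → fails
(2, 7): LHS = 1/14, RHS = -13/14 → fails
(3, 3): LHS = 1/9, RHS = -8/9 → fails
(5, 1): LHS = 1/5, RHS = -4/5 → fails
(5, 4): LHS = 1/20, RHS = -19/20 → fails

No pair satisfies the claim.

Answer: None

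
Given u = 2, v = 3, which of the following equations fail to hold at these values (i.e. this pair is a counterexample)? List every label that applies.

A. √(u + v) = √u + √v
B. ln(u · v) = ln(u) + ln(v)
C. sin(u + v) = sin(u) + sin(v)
Evaluating each claim at the given values:
A. LHS = √(5) ≈ 2.236, RHS = √(2) + √(3) ≈ 3.146 → fails here (LHS ≠ RHS)
B. LHS = ln(6) ≈ 1.792, RHS = ln(2) + ln(3) ≈ 1.792 → holds here (LHS = RHS)
C. LHS = sin(5) ≈ -0.9589, RHS = sin(3) + sin(2) ≈ 1.05 → fails here (LHS ≠ RHS)

Answer: A, C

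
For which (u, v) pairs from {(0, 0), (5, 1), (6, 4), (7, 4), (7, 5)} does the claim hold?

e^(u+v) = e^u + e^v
Testing each pair:
(0, 0): LHS = 1, RHS = 2 → fails
(5, 1): LHS = e^6 ≈ 403.4, RHS = e + e^5 ≈ 151.1 → fails
(6, 4): LHS = e^10 ≈ 22026.5, RHS = e^4 + e^6 ≈ 458 → fails
(7, 4): LHS = e^11 ≈ 59874.1, RHS = e^4 + e^7 ≈ 1151 → fails
(7, 5): LHS = e^12 ≈ 162754.8, RHS = e^5 + e^7 ≈ 1245 → fails

No pair satisfies the claim.

Answer: None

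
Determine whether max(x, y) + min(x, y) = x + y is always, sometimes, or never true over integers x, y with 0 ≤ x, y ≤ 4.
The identity holds for every pair in the range. For instance at (x, y) = (1, 3): both sides equal 4.

Answer: Always true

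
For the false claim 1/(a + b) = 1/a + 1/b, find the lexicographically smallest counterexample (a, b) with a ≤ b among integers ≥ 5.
(a, b) = (5, 5)

Substituting (5, 5) into the claim:
LHS = 1/(5 + 5) = 1/10
RHS = 1/5 + 1/5 = 2/5

Since LHS ≠ RHS, this pair disproves the claim, and no lexicographically smaller pair (a ≤ b, integers ≥ 5) does.

For instance (11, 11) is also a counterexample (LHS = 1/22, RHS = 2/11), but it's lexicographically larger.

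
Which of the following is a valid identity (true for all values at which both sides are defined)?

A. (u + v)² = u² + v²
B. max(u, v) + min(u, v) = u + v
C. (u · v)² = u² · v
A: fails at (2, 4) — LHS = 36, RHS = 20.
B: holds — e.g. at (5, 5), both sides equal 10.
C: fails at (6, 7) — LHS = 1764, RHS = 252.

Answer: B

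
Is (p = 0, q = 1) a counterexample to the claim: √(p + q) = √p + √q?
Substituting p = 0, q = 1:
LHS = √(0 + 1) = 1
RHS = √0 + √1 = 1

The sides agree, so this pair does not disprove the claim.

Answer: No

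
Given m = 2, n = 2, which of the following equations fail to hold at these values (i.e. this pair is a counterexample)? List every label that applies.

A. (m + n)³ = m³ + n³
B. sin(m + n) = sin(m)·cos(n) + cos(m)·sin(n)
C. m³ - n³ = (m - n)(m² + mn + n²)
A

Evaluating each claim at the given values:
A. LHS = 64, RHS = 16 → fails here (LHS ≠ RHS)
B. LHS = sin(4) ≈ -0.7568, RHS = 2·sin(2)·cos(2) ≈ -0.7568 → holds here (LHS = RHS)
C. LHS = 0, RHS = 0 → holds here (LHS = RHS)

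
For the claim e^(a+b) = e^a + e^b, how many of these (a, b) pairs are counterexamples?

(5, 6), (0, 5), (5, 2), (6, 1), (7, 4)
5

Testing each pair:
(5, 6): LHS = e^11 ≈ 59874.1, RHS = e^5 + e^6 ≈ 551.8 → counterexample
(0, 5): LHS = e^5 ≈ 148.4, RHS = 1 + e^5 ≈ 149.4 → counterexample
(5, 2): LHS = e^7 ≈ 1097, RHS = e^2 + e^5 ≈ 155.8 → counterexample
(6, 1): LHS = e^7 ≈ 1097, RHS = e + e^6 ≈ 406.1 → counterexample
(7, 4): LHS = e^11 ≈ 59874.1, RHS = e^4 + e^7 ≈ 1151 → counterexample

That makes 5 counterexamples.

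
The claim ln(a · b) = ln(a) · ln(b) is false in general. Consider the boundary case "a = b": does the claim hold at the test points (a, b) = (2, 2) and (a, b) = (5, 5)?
At (2, 2): LHS = ln(4) ≈ 1.386 ≠ RHS = ln(2)² ≈ 0.4805
At (5, 5): LHS = ln(25) ≈ 3.219 ≠ RHS = ln(5)² ≈ 2.59

Answer: No, fails at both test points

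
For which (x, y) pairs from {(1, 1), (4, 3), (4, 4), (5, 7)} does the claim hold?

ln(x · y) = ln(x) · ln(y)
(1, 1)

Testing each pair:
(1, 1): LHS = 0, RHS = 0 → holds
(4, 3): LHS = ln(12) ≈ 2.485, RHS = ln(3)·ln(4) ≈ 1.523 → fails
(4, 4): LHS = ln(16) ≈ 2.773, RHS = ln(4)² ≈ 1.922 → fails
(5, 7): LHS = ln(35) ≈ 3.555, RHS = ln(5)·ln(7) ≈ 3.132 → fails

1 of 4 pairs satisfies the claim.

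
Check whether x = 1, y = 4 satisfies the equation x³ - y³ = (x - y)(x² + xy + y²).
Holds

Substituting x = 1, y = 4:

LHS = 1³ - 4³ = -63
RHS = (1 - 4)(1² + 1·4 + 4²) = -63

LHS = RHS, so the equation holds at this point.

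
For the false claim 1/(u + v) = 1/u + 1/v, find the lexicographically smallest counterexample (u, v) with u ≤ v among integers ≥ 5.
(u, v) = (5, 5)

Substituting (5, 5) into the claim:
LHS = 1/(5 + 5) = 1/10
RHS = 1/5 + 1/5 = 2/5

Since LHS ≠ RHS, this pair disproves the claim, and no lexicographically smaller pair (u ≤ v, integers ≥ 5) does.

For instance (7, 11) is also a counterexample (LHS = 1/18, RHS = 18/77), but it's lexicographically larger.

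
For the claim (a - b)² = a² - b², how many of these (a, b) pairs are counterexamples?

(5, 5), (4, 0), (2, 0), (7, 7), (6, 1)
1

Testing each pair:
(5, 5): LHS = 0, RHS = 0 → satisfies claim
(4, 0): LHS = 16, RHS = 16 → satisfies claim
(2, 0): LHS = 4, RHS = 4 → satisfies claim
(7, 7): LHS = 0, RHS = 0 → satisfies claim
(6, 1): LHS = 25, RHS = 35 → counterexample

That makes 1 counterexample.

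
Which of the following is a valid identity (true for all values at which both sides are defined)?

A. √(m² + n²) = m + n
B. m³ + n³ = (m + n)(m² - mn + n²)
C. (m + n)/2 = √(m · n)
A: fails at (5, 5) — LHS = 5·√(2) ≈ 7.071, RHS = 10.
B: holds — e.g. at (3, 5), both sides equal 152.
C: fails at (1, 3) — LHS = 2, RHS = √(3) ≈ 1.732.

Answer: B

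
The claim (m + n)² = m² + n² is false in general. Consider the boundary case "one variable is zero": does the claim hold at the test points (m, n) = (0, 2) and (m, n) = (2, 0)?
At (0, 2): LHS = 4, RHS = 4 → equal
At (2, 0): LHS = 4, RHS = 4 → equal

So the claim does hold at both of these boundary points, even though it is not an identity.

Answer: Yes, holds at both test points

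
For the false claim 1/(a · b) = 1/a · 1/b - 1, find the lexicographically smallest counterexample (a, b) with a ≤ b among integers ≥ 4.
Substituting (4, 4) into the claim:
LHS = 1/(4 · 4) = 1/16
RHS = 1/4 · 1/4 - 1 = -15/16

Since LHS ≠ RHS, this pair disproves the claim, and no lexicographically smaller pair (a ≤ b, integers ≥ 4) does.

For instance (5, 11) is also a counterexample (LHS = 1/55, RHS = -54/55), but it's lexicographically larger.

Answer: (a, b) = (4, 4)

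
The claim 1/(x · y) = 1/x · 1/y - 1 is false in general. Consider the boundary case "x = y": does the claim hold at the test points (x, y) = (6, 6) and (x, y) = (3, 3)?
At (6, 6): LHS = 1/36 ≠ RHS = -35/36
At (3, 3): LHS = 1/9 ≠ RHS = -8/9

Answer: No, fails at both test points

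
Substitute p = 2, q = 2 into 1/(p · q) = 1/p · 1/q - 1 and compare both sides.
LHS = 1/(2 · 2) = 1/4
RHS = 1/2 · 1/2 - 1 = -3/4

LHS ≠ RHS, so the equation does not hold here.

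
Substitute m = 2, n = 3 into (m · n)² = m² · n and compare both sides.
LHS = (2 · 3)² = 36
RHS = 2² · 3 = 12

LHS ≠ RHS, so the equation does not hold here.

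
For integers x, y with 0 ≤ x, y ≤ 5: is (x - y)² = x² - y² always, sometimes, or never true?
It holds at (x, y) = (2, 0) (both sides equal 4), but fails at (x, y) = (4, 2) (LHS = 4, RHS = 12).

Answer: Sometimes true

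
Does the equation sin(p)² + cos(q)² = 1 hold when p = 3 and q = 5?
Substituting p = 3, q = 5:

LHS = sin(3)² + cos(5)² ≈ 0.1004
RHS = 1

LHS ≠ RHS, so the equation does not hold at this point.

Answer: Fails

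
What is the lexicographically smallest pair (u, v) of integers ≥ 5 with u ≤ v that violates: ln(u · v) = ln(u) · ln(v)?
(u, v) = (5, 5)

Substituting (5, 5) into the claim:
LHS = ln(5 · 5) = ln(25) ≈ 3.219
RHS = ln(5) · ln(5) = ln(5)² ≈ 2.59

Since LHS ≠ RHS, this pair disproves the claim, and no lexicographically smaller pair (u ≤ v, integers ≥ 5) does.

For instance (5, 6) is also a counterexample (LHS = ln(30) ≈ 3.401, RHS = ln(5)·ln(6) ≈ 2.884), but it's lexicographically larger.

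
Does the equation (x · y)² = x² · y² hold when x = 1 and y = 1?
Holds

Substituting x = 1, y = 1:

LHS = (1 · 1)² = 1
RHS = 1² · 1² = 1

LHS = RHS, so the equation holds at this point.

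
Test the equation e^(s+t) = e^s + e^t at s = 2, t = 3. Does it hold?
Substituting s = 2, t = 3:

LHS = e^(2+3) = e^5 ≈ 148.4
RHS = e^2 + e^3 ≈ 27.47

LHS ≠ RHS, so the equation does not hold at this point.

Answer: Fails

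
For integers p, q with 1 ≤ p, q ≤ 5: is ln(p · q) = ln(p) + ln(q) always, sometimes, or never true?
Always true

The identity holds for every pair in the range. For instance at (p, q) = (5, 2): both sides equal ln(10) ≈ 2.303.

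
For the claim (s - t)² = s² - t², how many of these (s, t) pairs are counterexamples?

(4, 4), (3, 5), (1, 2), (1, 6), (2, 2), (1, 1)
Testing each pair:
(4, 4): LHS = 0, RHS = 0 → satisfies claim
(3, 5): LHS = 4, RHS = -16 → counterexample
(1, 2): LHS = 1, RHS = -3 → counterexample
(1, 6): LHS = 25, RHS = -35 → counterexample
(2, 2): LHS = 0, RHS = 0 → satisfies claim
(1, 1): LHS = 0, RHS = 0 → satisfies claim

That makes 3 counterexamples.

Answer: 3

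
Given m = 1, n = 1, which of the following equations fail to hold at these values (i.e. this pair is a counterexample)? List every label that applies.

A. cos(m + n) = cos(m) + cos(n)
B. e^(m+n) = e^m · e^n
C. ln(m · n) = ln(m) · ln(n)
A

Evaluating each claim at the given values:
A. LHS = cos(2) ≈ -0.4161, RHS = 2·cos(1) ≈ 1.081 → fails here (LHS ≠ RHS)
B. LHS = e^2 ≈ 7.389, RHS = e^2 ≈ 7.389 → holds here (LHS = RHS)
C. LHS = 0, RHS = 0 → holds here (LHS = RHS)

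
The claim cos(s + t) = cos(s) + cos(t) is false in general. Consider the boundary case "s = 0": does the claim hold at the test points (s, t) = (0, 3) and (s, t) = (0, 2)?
At (0, 3): LHS = cos(3) ≈ -0.99 ≠ RHS = cos(3) + 1 ≈ 0.01001
At (0, 2): LHS = cos(2) ≈ -0.4161 ≠ RHS = cos(2) + 1 ≈ 0.5839

Answer: No, fails at both test points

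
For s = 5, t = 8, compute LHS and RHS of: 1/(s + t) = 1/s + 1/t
LHS = 1/(5 + 8) = 1/13
RHS = 1/5 + 1/8 = 13/40

LHS ≠ RHS, so the equation does not hold here.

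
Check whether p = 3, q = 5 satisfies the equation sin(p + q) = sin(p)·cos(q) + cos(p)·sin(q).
Holds

Substituting p = 3, q = 5:

LHS = sin(3 + 5) = sin(8) ≈ 0.9894
RHS = sin(3)·cos(5) + cos(3)·sin(5) = sin(3)·cos(5) + sin(5)·cos(3) ≈ 0.9894

LHS = RHS, so the equation holds at this point.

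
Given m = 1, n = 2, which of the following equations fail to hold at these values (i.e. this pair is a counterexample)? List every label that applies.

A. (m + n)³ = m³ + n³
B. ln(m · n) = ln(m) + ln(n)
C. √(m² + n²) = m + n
Evaluating each claim at the given values:
A. LHS = 27, RHS = 9 → fails here (LHS ≠ RHS)
B. LHS = ln(2) ≈ 0.6931, RHS = ln(2) ≈ 0.6931 → holds here (LHS = RHS)
C. LHS = √(5) ≈ 2.236, RHS = 3 → fails here (LHS ≠ RHS)

Answer: A, C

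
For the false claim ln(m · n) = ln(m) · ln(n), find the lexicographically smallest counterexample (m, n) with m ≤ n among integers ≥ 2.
(m, n) = (2, 2)

Substituting (2, 2) into the claim:
LHS = ln(2 · 2) = ln(4) ≈ 1.386
RHS = ln(2) · ln(2) = ln(2)² ≈ 0.4805

Since LHS ≠ RHS, this pair disproves the claim, and no lexicographically smaller pair (m ≤ n, integers ≥ 2) does.

For instance (9, 9) is also a counterexample (LHS = ln(81) ≈ 4.394, RHS = ln(9)² ≈ 4.828), but it's lexicographically larger.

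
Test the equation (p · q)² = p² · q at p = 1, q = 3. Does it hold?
Substituting p = 1, q = 3:

LHS = (1 · 3)² = 9
RHS = 1² · 3 = 3

LHS ≠ RHS, so the equation does not hold at this point.

Answer: Fails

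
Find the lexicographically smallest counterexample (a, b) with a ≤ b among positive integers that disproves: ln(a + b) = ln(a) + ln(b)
(a, b) = (1, 1)

Substituting (1, 1) into the claim:
LHS = ln(1 + 1) = ln(2) ≈ 0.6931
RHS = ln(1) + ln(1) = 0

Since LHS ≠ RHS, this pair disproves the claim, and no lexicographically smaller pair (a ≤ b, positive integers) does.

For instance (4, 6) is also a counterexample (LHS = ln(10) ≈ 2.303, RHS = ln(4) + ln(6) ≈ 3.178), but it's lexicographically larger.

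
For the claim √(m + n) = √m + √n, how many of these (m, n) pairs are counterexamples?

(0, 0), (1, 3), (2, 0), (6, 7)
2

Testing each pair:
(0, 0): LHS = 0, RHS = 0 → satisfies claim
(1, 3): LHS = 2, RHS = 1 + √(3) ≈ 2.732 → counterexample
(2, 0): LHS = √(2) ≈ 1.414, RHS = √(2) ≈ 1.414 → satisfies claim
(6, 7): LHS = √(13) ≈ 3.606, RHS = √(6) + √(7) ≈ 5.095 → counterexample

That makes 2 counterexamples.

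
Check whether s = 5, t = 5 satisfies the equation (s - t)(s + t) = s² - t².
Substituting s = 5, t = 5:

LHS = (5 - 5)(5 + 5) = 0
RHS = 5² - 5² = 0

LHS = RHS, so the equation holds at this point.

Answer: Holds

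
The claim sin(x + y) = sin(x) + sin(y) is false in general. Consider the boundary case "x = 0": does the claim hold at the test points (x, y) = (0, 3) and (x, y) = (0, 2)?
Yes, holds at both test points

At (0, 3): LHS = sin(3) ≈ 0.1411, RHS = sin(3) ≈ 0.1411 → equal
At (0, 2): LHS = sin(2) ≈ 0.9093, RHS = sin(2) ≈ 0.9093 → equal

So the claim does hold at both of these boundary points, even though it is not an identity.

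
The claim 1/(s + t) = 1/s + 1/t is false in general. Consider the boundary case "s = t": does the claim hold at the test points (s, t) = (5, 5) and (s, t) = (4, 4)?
No, fails at both test points

At (5, 5): LHS = 1/10 ≠ RHS = 2/5
At (4, 4): LHS = 1/8 ≠ RHS = 1/2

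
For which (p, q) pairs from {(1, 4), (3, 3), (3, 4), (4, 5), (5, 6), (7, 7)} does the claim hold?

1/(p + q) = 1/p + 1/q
None

Testing each pair:
(1, 4): LHS = 1/5, RHS = 5/4 → fails
(3, 3): LHS = 1/6, RHS = 2/3 → fails
(3, 4): LHS = 1/7, RHS = 7/12 → fails
(4, 5): LHS = 1/9, RHS = 9/20 → fails
(5, 6): LHS = 1/11, RHS = 11/30 → fails
(7, 7): LHS = 1/14, RHS = 2/7 → fails

No pair satisfies the claim.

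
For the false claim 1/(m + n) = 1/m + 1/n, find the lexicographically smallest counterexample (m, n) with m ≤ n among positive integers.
Substituting (1, 1) into the claim:
LHS = 1/(1 + 1) = 1/2
RHS = 1/1 + 1/1 = 2

Since LHS ≠ RHS, this pair disproves the claim, and no lexicographically smaller pair (m ≤ n, positive integers) does.

For instance (5, 7) is also a counterexample (LHS = 1/12, RHS = 12/35), but it's lexicographically larger.

Answer: (m, n) = (1, 1)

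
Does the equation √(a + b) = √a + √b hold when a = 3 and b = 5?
Substituting a = 3, b = 5:

LHS = √(3 + 5) = 2·√(2) ≈ 2.828
RHS = √3 + √5 = √(3) + √(5) ≈ 3.968

LHS ≠ RHS, so the equation does not hold at this point.

Answer: Fails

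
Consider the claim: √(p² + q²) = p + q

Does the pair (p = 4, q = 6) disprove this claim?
Yes

Substituting p = 4, q = 6:
LHS = √(4² + 6²) = 2·√(13) ≈ 7.211
RHS = 4 + 6 = 10

Since LHS ≠ RHS, this pair disproves the claim.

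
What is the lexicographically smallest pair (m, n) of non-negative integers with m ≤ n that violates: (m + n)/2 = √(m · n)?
At (0, 0): both sides equal 0, so it holds there.

Substituting (0, 1) into the claim:
LHS = (0 + 1)/2 = 1/2
RHS = √(0 · 1) = 0

Since LHS ≠ RHS, this pair disproves the claim, and no lexicographically smaller pair (m ≤ n, non-negative integers) does.

For instance (1, 4) is also a counterexample (LHS = 5/2, RHS = 2), but it's lexicographically larger.

Answer: (m, n) = (0, 1)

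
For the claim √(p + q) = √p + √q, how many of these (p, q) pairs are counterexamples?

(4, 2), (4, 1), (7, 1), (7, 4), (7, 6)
Testing each pair:
(4, 2): LHS = √(6) ≈ 2.449, RHS = √(2) + 2 ≈ 3.414 → counterexample
(4, 1): LHS = √(5) ≈ 2.236, RHS = 3 → counterexample
(7, 1): LHS = 2·√(2) ≈ 2.828, RHS = 1 + √(7) ≈ 3.646 → counterexample
(7, 4): LHS = √(11) ≈ 3.317, RHS = 2 + √(7) ≈ 4.646 → counterexample
(7, 6): LHS = √(13) ≈ 3.606, RHS = √(6) + √(7) ≈ 5.095 → counterexample

That makes 5 counterexamples.

Answer: 5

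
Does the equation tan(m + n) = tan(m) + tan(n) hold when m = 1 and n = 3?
Fails

Substituting m = 1, n = 3:

LHS = tan(1 + 3) = tan(4) ≈ 1.158
RHS = tan(1) + tan(3) ≈ 1.415

LHS ≠ RHS, so the equation does not hold at this point.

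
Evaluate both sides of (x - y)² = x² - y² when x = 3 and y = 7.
LHS = (3 - 7)² = 16
RHS = 3² - 7² = -40

LHS ≠ RHS, so the equation does not hold here.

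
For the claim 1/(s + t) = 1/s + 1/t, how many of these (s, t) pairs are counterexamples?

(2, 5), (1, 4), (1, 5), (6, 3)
Testing each pair:
(2, 5): LHS = 1/7, RHS = 7/10 → counterexample
(1, 4): LHS = 1/5, RHS = 5/4 → counterexample
(1, 5): LHS = 1/6, RHS = 6/5 → counterexample
(6, 3): LHS = 1/9, RHS = 1/2 → counterexample

That makes 4 counterexamples.

Answer: 4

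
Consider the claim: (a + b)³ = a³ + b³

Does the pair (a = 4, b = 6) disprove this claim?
Yes

Substituting a = 4, b = 6:
LHS = (4 + 6)³ = 1000
RHS = 4³ + 6³ = 280

Since LHS ≠ RHS, this pair disproves the claim.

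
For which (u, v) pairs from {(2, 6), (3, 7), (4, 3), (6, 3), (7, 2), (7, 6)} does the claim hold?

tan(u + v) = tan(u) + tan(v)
None

Testing each pair:
(2, 6): LHS = tan(8) ≈ -6.8, RHS = tan(2) + tan(6) ≈ -2.476 → fails
(3, 7): LHS = tan(10) ≈ 0.6484, RHS = tan(3) + tan(7) ≈ 0.7289 → fails
(4, 3): LHS = tan(7) ≈ 0.8714, RHS = tan(3) + tan(4) ≈ 1.015 → fails
(6, 3): LHS = tan(9) ≈ -0.4523, RHS = tan(6) + tan(3) ≈ -0.4336 → fails
(7, 2): LHS = tan(9) ≈ -0.4523, RHS = tan(2) + tan(7) ≈ -1.314 → fails
(7, 6): LHS = tan(13) ≈ 0.463, RHS = tan(6) + tan(7) ≈ 0.5804 → fails

No pair satisfies the claim.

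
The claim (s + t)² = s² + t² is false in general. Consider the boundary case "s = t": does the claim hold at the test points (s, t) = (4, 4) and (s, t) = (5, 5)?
No, fails at both test points

At (4, 4): LHS = 64 ≠ RHS = 32
At (5, 5): LHS = 100 ≠ RHS = 50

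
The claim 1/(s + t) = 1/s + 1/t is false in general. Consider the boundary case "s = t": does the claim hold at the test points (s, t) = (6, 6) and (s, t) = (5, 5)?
At (6, 6): LHS = 1/12 ≠ RHS = 1/3
At (5, 5): LHS = 1/10 ≠ RHS = 2/5

Answer: No, fails at both test points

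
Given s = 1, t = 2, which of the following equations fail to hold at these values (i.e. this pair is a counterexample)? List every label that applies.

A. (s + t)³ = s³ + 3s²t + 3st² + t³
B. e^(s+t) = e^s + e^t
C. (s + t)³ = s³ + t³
Evaluating each claim at the given values:
A. LHS = 27, RHS = 27 → holds here (LHS = RHS)
B. LHS = e^3 ≈ 20.09, RHS = e + e^2 ≈ 10.11 → fails here (LHS ≠ RHS)
C. LHS = 27, RHS = 9 → fails here (LHS ≠ RHS)

Answer: B, C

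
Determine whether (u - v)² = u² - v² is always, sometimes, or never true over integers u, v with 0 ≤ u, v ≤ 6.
It holds at (u, v) = (2, 2) (both sides equal 0), but fails at (u, v) = (6, 5) (LHS = 1, RHS = 11).

Answer: Sometimes true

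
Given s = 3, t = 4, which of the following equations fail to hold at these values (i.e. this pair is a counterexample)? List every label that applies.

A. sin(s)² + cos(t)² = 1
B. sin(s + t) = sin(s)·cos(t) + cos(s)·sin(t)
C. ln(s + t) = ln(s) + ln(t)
Evaluating each claim at the given values:
A. LHS = sin(3)² + cos(4)² ≈ 0.4472, RHS = 1 → fails here (LHS ≠ RHS)
B. LHS = sin(7) ≈ 0.657, RHS = sin(3)·cos(4) + sin(4)·cos(3) ≈ 0.657 → holds here (LHS = RHS)
C. LHS = ln(7) ≈ 1.946, RHS = ln(3) + ln(4) ≈ 2.485 → fails here (LHS ≠ RHS)

Answer: A, C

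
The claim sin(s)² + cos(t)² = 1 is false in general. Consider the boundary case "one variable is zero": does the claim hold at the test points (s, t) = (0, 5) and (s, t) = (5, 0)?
No, fails at both test points

At (0, 5): LHS = cos(5)² ≈ 0.08046 ≠ RHS = 1
At (5, 0): LHS = sin(5)² + 1 ≈ 1.92 ≠ RHS = 1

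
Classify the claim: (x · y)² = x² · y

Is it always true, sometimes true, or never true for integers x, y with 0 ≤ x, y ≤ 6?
Sometimes true

It holds at (x, y) = (0, 4) (both sides equal 0), but fails at (x, y) = (6, 3) (LHS = 324, RHS = 108).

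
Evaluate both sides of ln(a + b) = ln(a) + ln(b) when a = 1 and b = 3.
LHS = ln(1 + 3) = ln(4) ≈ 1.386
RHS = ln(1) + ln(3) = ln(3) ≈ 1.099

LHS ≠ RHS (they differ by about 0.2877), so the equation does not hold here.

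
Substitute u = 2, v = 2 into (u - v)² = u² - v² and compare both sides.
LHS = (2 - 2)² = 0
RHS = 2² - 2² = 0

LHS = RHS: the two sides agree.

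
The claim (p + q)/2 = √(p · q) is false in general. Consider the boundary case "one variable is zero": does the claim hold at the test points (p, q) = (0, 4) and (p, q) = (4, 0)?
No, fails at both test points

At (0, 4): LHS = 2 ≠ RHS = 0
At (4, 0): LHS = 2 ≠ RHS = 0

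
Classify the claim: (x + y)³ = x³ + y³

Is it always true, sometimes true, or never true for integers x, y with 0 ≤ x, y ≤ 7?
Sometimes true

It holds at (x, y) = (0, 6) (both sides equal 216), but fails at (x, y) = (5, 3) (LHS = 512, RHS = 152).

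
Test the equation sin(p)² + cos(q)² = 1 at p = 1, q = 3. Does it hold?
Substituting p = 1, q = 3:

LHS = sin(1)² + cos(3)² ≈ 1.688
RHS = 1

LHS ≠ RHS, so the equation does not hold at this point.

Answer: Fails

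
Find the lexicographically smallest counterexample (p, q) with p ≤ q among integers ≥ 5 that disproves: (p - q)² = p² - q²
(p, q) = (5, 6)

At (5, 5): both sides equal 0, so it holds there.

Substituting (5, 6) into the claim:
LHS = (5 - 6)² = 1
RHS = 5² - 6² = -11

Since LHS ≠ RHS, this pair disproves the claim, and no lexicographically smaller pair (p ≤ q, integers ≥ 5) does.

For instance (8, 12) is also a counterexample (LHS = 16, RHS = -80), but it's lexicographically larger.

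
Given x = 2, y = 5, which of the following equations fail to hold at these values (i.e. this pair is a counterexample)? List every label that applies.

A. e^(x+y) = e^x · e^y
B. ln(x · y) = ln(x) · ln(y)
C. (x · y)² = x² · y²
Evaluating each claim at the given values:
A. LHS = e^7 ≈ 1097, RHS = e^7 ≈ 1097 → holds here (LHS = RHS)
B. LHS = ln(10) ≈ 2.303, RHS = ln(2)·ln(5) ≈ 1.116 → fails here (LHS ≠ RHS)
C. LHS = 100, RHS = 100 → holds here (LHS = RHS)

Answer: B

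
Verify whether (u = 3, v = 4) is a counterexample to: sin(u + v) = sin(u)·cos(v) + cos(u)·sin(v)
No

Substituting u = 3, v = 4:
LHS = sin(3 + 4) = sin(7) ≈ 0.657
RHS = sin(3)·cos(4) + cos(3)·sin(4) = sin(3)·cos(4) + sin(4)·cos(3) ≈ 0.657

The sides agree, so this pair does not disprove the claim.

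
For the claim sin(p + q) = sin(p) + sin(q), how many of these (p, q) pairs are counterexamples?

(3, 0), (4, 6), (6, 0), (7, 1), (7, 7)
3

Testing each pair:
(3, 0): LHS = sin(3) ≈ 0.1411, RHS = sin(3) ≈ 0.1411 → satisfies claim
(4, 6): LHS = sin(10) ≈ -0.544, RHS = sin(4) + sin(6) ≈ -1.036 → counterexample
(6, 0): LHS = sin(6) ≈ -0.2794, RHS = sin(6) ≈ -0.2794 → satisfies claim
(7, 1): LHS = sin(8) ≈ 0.9894, RHS = sin(7) + sin(1) ≈ 1.498 → counterexample
(7, 7): LHS = sin(14) ≈ 0.9906, RHS = 2·sin(7) ≈ 1.314 → counterexample

That makes 3 counterexamples.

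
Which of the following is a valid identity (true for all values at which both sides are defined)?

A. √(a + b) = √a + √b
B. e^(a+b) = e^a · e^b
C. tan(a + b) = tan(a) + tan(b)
A: fails at (1, 5) — LHS = √(6) ≈ 2.449, RHS = 1 + √(5) ≈ 3.236.
B: holds — e.g. at (5, 5), both sides equal e^10 ≈ 22026.5.
C: fails at (1, 5) — LHS = tan(6) ≈ -0.291, RHS = tan(5) + tan(1) ≈ -1.823.

Answer: B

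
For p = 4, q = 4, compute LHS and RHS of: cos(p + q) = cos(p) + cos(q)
LHS = cos(4 + 4) = cos(8) ≈ -0.1455
RHS = cos(4) + cos(4) = 2·cos(4) ≈ -1.307

LHS ≠ RHS (they differ by about 1.162), so the equation does not hold here.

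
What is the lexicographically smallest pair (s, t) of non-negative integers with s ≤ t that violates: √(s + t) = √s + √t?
(s, t) = (1, 1)

At (0, 4): both sides equal 2, so it holds there.
At (0, 7): both sides equal √(7) ≈ 2.646, so it holds there.

Substituting (1, 1) into the claim:
LHS = √(1 + 1) = √(2) ≈ 1.414
RHS = √1 + √1 = 2

Since LHS ≠ RHS, this pair disproves the claim, and no lexicographically smaller pair (s ≤ t, non-negative integers) does.

For instance (2, 4) is also a counterexample (LHS = √(6) ≈ 2.449, RHS = √(2) + 2 ≈ 3.414), but it's lexicographically larger.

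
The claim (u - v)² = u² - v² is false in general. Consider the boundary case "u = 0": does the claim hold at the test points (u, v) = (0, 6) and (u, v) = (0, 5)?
No, fails at both test points

At (0, 6): LHS = 36 ≠ RHS = -36
At (0, 5): LHS = 25 ≠ RHS = -25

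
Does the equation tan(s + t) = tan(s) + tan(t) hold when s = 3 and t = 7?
Substituting s = 3, t = 7:

LHS = tan(3 + 7) = tan(10) ≈ 0.6484
RHS = tan(3) + tan(7) ≈ 0.7289

LHS ≠ RHS, so the equation does not hold at this point.

Answer: Fails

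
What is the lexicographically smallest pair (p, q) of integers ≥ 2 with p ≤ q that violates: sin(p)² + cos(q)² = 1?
(p, q) = (2, 3)

At (2, 2): both sides equal 1, so it holds there.

Substituting (2, 3) into the claim:
LHS = sin(2)² + cos(3)² ≈ 1.807
RHS = 1

Since LHS ≠ RHS, this pair disproves the claim, and no lexicographically smaller pair (p ≤ q, integers ≥ 2) does.

For instance (6, 9) is also a counterexample (LHS = sin(6)² + cos(9)² ≈ 0.9082, RHS = 1), but it's lexicographically larger.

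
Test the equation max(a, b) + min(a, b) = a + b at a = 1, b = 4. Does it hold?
Substituting a = 1, b = 4:

LHS = max(1, 4) + min(1, 4) = 5
RHS = 1 + 4 = 5

LHS = RHS, so the equation holds at this point.

Answer: Holds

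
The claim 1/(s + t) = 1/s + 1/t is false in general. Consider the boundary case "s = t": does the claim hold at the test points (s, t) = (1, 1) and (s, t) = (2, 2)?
No, fails at both test points

At (1, 1): LHS = 1/2 ≠ RHS = 2
At (2, 2): LHS = 1/4 ≠ RHS = 1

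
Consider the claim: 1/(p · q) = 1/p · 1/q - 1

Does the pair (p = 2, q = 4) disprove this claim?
Substituting p = 2, q = 4:
LHS = 1/(2 · 4) = 1/8
RHS = 1/2 · 1/4 - 1 = -7/8

Since LHS ≠ RHS, this pair disproves the claim.

Answer: Yes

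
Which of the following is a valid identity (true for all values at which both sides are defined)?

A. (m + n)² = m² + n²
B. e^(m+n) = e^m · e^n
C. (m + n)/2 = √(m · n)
A: fails at (4, 6) — LHS = 100, RHS = 52.
B: holds — e.g. at (4, 6), both sides equal e^10 ≈ 22026.5.
C: fails at (1, 4) — LHS = 5/2, RHS = 2.

Answer: B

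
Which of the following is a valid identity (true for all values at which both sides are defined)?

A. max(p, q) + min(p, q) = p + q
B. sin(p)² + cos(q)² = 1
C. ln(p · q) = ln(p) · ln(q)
A

A: holds — e.g. at (1, 2), both sides equal 3.
B: fails at (4, 5) — LHS = cos(5)² + sin(4)² ≈ 0.6532, RHS = 1.
C: fails at (2, 3) — LHS = ln(6) ≈ 1.792, RHS = ln(2)·ln(3) ≈ 0.7615.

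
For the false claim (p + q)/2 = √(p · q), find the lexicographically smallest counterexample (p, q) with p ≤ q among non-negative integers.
Substituting (0, 1) into the claim:
LHS = (0 + 1)/2 = 1/2
RHS = √(0 · 1) = 0

Since LHS ≠ RHS, this pair disproves the claim, and no lexicographically smaller pair (p ≤ q, non-negative integers) does.

For instance (4, 5) is also a counterexample (LHS = 9/2, RHS = 2·√(5) ≈ 4.472), but it's lexicographically larger.

Answer: (p, q) = (0, 1)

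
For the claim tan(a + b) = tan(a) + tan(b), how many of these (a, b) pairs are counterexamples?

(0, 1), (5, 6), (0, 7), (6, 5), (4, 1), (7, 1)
Testing each pair:
(0, 1): LHS = tan(1) ≈ 1.557, RHS = tan(1) ≈ 1.557 → satisfies claim
(5, 6): LHS = tan(11) ≈ -226, RHS = tan(5) + tan(6) ≈ -3.672 → counterexample
(0, 7): LHS = tan(7) ≈ 0.8714, RHS = tan(7) ≈ 0.8714 → satisfies claim
(6, 5): LHS = tan(11) ≈ -226, RHS = tan(5) + tan(6) ≈ -3.672 → counterexample
(4, 1): LHS = tan(5) ≈ -3.381, RHS = tan(4) + tan(1) ≈ 2.715 → counterexample
(7, 1): LHS = tan(8) ≈ -6.8, RHS = tan(7) + tan(1) ≈ 2.429 → counterexample

That makes 4 counterexamples.

Answer: 4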